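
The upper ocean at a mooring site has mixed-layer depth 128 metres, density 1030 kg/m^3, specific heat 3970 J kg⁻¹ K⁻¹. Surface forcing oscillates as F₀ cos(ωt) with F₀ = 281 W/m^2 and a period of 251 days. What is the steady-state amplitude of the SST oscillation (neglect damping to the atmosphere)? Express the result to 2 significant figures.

Areal heat capacity C = ρ c_p D = 1030 × 3970 × 128 = 5.23×10^8 J/(m²·K).
Angular frequency ω = 2π / T = 2π / 2.17×10^7 s = 2.90×10^-7 s⁻¹.
Cω = 5.23×10^8 × 2.90×10^-7 = 152 W/(m²·K).
Amplitude A = F₀ / (Cω) = 281 / 152 = 1.85 K.

1.9 K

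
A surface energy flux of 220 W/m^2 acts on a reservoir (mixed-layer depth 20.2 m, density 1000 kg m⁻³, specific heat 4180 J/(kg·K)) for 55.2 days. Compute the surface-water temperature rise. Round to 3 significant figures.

12.4 K

Areal heat capacity C = ρ c_p D = 1000 × 4180 × 20.2 = 8.44×10^7 J/(m²·K).
Net heat input Q = F Δt = 220 × (55.2 days × 86400 s/day) = 1.05×10^9 J/m².
ΔT = Q / C = 1.05×10^9 / 8.44×10^7 = 12.4 K.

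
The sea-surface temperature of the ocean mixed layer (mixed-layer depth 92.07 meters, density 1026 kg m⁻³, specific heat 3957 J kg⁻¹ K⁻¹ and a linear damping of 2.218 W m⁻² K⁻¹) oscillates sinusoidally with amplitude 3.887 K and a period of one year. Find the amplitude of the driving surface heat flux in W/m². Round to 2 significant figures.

290

Areal heat capacity C = ρ c_p D = 1026 × 3957 × 92.07 = 3.74×10^8 J/(m²·K).
ω = 2π / 3.15×10^7 s = 1.99×10^-7 s⁻¹.
√((Cω)² + λ²) = √((74.5)² + 2.218²) = 74.5 W/(m²·K).
F₀ = A × √((Cω)²+λ²) = 3.887 × 74.5 = 290 W/m².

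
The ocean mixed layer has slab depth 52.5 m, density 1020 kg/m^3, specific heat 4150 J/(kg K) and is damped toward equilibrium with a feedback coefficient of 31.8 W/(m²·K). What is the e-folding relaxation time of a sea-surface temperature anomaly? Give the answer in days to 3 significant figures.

Areal heat capacity C = ρ c_p D = 1020 × 4150 × 52.5 = 2.22×10^8 J/(m²·K).
Relaxation time τ = C / λ = 2.22×10^8 / 31.8 = 6.99×10^6 s.
In days: 6.99×10^6 s / (86400 s/day) = 80.9 days.

80.9 days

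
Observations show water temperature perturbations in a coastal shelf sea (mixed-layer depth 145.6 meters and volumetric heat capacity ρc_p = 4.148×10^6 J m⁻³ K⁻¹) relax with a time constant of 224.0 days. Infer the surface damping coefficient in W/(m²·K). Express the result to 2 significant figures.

Areal heat capacity C = ρc_p × D = 4.148×10^6 × 145.6 = 6.04×10^8 J m⁻² K⁻¹.
τ = 224.0 days = 1.94×10^7 s.
λ = C / τ = 6.04×10^8 / 1.94×10^7 = 31.2 W/(m²·K).

31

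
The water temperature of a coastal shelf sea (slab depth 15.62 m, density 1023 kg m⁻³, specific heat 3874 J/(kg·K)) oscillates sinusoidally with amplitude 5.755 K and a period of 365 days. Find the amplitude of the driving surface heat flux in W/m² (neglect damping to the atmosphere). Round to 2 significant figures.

71

Areal heat capacity C = ρ c_p D = 1023 × 3874 × 15.62 = 6.19×10^7 J/(m^2 K).
ω = 2π / 3.15×10^7 s = 1.99×10^-7 s⁻¹.
Cω = 6.19×10^7 × 1.99×10^-7 = 12.3 W/(m²·K).
F₀ = A × Cω = 5.755 × 12.3 = 71.0 W/m².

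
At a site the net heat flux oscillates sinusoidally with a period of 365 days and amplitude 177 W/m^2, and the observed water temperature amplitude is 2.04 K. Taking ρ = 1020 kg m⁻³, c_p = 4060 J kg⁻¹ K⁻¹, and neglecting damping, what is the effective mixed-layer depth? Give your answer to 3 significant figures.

ω = 2π / 3.15×10^7 s = 1.99×10^-7 s⁻¹.
Required C = F₀ / (A ω) = 177 / (2.04 × 1.99×10^-7) = 4.35×10^8 J/(m²·K).
D = C / (ρ c_p) = 4.35×10^8 / (1020 × 4060) = 105 m.

105 m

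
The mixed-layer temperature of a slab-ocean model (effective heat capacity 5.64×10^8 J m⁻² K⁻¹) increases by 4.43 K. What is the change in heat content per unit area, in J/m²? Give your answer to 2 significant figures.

2.5×10^9

Areal heat capacity C = 5.64×10^8 J m⁻² K⁻¹ (given).
ΔQ = C ΔT = 5.64×10^8 × 4.43 = 2.50×10^9 J/m².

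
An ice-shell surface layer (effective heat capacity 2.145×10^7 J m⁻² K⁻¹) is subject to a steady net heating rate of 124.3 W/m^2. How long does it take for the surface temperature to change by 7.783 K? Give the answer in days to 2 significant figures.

16 days

Areal heat capacity C = 2.145×10^7 J m⁻² K⁻¹ (given).
Time required: Δt = C ΔT / F = 2.15×10^7 × 7.783 / 124.3 = 1.34×10^6 s.
In days: 1.34×10^6 s / (86400 s/day) = 15.5 days.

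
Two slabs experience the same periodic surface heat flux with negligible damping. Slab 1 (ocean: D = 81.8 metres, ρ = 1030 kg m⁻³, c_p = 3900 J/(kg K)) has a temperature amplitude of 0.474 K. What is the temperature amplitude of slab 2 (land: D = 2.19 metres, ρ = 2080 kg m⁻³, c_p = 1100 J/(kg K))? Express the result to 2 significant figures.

C_ocean = 3.29×10^8 J/(m²·K); C_land = 5.01×10^6 J/(m²·K).
A ∝ 1/C ⇒ A_land = A_ocean × C_ocean/C_land = 0.474 × 65.6 = 31.1 K.

31 K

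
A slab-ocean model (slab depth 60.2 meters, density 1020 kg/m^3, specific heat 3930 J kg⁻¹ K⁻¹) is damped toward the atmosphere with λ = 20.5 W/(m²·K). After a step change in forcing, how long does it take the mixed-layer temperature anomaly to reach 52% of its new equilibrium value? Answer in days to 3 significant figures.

100 days

Areal heat capacity C = ρ c_p D = 1020 × 3930 × 60.2 = 2.41×10^8 J m⁻² K⁻¹.
τ = C / λ = 2.41×10^8 / 20.5 = 1.18×10^7 s.
Fraction reached: 1 − e^(−t/τ) = 0.52 ⇒ t = −τ ln(1 − 0.52) = τ × 0.734.
t = 8.64×10^6 s = 100 days.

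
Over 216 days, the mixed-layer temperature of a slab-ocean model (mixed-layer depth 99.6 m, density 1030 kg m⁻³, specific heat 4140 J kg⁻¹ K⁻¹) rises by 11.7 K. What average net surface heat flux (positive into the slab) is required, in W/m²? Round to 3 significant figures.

266

Areal heat capacity C = ρ c_p D = 1030 × 4140 × 99.6 = 4.25×10^8 J/(m²·K).
Required heat per unit area: Q = C ΔT = 4.25×10^8 × 11.7 = 4.97×10^9 J/m².
Flux F = Q / Δt = 4.97×10^9 / 1.87×10^7 s = 266 W/m².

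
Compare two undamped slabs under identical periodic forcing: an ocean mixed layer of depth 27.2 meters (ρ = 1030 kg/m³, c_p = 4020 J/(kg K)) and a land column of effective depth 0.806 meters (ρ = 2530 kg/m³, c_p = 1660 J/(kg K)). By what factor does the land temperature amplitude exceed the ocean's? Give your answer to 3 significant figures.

33.3

C_ocean = 1030 × 4020 × 27.2 = 1.13×10^8 J/(m²·K).
C_land = 2530 × 1660 × 0.806 = 3.39×10^6 J/(m²·K).
Undamped amplitude ∝ 1/C, so A_land/A_ocean = C_ocean/C_land = 33.3.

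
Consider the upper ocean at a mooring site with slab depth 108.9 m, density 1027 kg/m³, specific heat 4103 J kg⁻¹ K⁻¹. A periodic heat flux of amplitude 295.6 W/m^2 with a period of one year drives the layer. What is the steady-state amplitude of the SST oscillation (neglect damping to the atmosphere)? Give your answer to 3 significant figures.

3.23 K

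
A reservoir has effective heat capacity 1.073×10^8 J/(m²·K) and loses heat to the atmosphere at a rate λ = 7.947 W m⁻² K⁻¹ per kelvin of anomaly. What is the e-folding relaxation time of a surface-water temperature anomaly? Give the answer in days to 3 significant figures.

Areal heat capacity C = 1.073×10^8 J/(m²·K) (given).
Relaxation time τ = C / λ = 1.07×10^8 / 7.947 = 1.35×10^7 s.
In days: 1.35×10^7 s / (86400 s/day) = 156 days.

156 days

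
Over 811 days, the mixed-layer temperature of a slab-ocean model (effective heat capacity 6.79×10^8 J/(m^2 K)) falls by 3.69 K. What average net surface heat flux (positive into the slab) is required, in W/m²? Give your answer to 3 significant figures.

-35.8

Areal heat capacity C = 6.79×10^8 J/(m^2 K) (given).
Required heat per unit area: Q = C ΔT = 6.79×10^8 × -3.69 = -2.51×10^9 J/m².
Flux F = Q / Δt = -2.51×10^9 / 7.01×10^7 s = -35.8 W/m².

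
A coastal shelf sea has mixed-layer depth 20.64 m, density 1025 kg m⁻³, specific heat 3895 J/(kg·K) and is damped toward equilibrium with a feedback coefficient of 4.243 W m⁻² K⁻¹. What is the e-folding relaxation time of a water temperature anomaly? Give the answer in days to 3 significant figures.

Areal heat capacity C = ρ c_p D = 1025 × 3895 × 20.64 = 8.24×10^7 J m⁻² K⁻¹.
Relaxation time τ = C / λ = 8.24×10^7 / 4.243 = 1.94×10^7 s.
In days: 1.94×10^7 s / (86400 s/day) = 225 days.

225 days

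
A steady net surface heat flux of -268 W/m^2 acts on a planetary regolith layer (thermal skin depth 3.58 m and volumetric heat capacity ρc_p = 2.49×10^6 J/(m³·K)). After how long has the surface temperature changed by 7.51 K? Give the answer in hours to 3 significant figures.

Areal heat capacity C = ρc_p × D = 2.49×10^6 × 3.58 = 8.91×10^6 J/(m²·K).
Time required: Δt = C ΔT / F = 8.91×10^6 × -7.51 / -268 = 2.50×10^5 s.
In hours: 2.50×10^5 s / (3600 s/hour) = 69.4 hours.

69.4 hours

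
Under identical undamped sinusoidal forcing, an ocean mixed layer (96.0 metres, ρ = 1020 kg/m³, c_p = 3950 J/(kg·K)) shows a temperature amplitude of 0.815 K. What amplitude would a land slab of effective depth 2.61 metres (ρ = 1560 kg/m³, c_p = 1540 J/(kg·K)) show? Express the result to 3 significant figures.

C_ocean = 3.87×10^8 J/(m²·K); C_land = 6.27×10^6 J/(m²·K).
A ∝ 1/C ⇒ A_land = A_ocean × C_ocean/C_land = 0.815 × 61.7 = 50.3 K.

50.3 K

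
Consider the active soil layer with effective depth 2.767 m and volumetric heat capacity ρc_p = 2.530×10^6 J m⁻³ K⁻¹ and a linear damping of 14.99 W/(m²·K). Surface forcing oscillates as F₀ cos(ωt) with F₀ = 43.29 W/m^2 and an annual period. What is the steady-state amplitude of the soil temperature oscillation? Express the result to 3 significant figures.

2.88 K

Areal heat capacity C = ρc_p × D = 2.530×10^6 × 2.767 = 7.00×10^6 J/(m²·K).
Angular frequency ω = 2π / T = 2π / 3.15×10^7 s = 1.99×10^-7 s⁻¹.
√((Cω)² + λ²) = √((1.39)² + 14.99²) = 15.1 W/(m²·K).
Amplitude A = F₀ / √((Cω)²+λ²) = 43.29 / 15.1 = 2.88 K.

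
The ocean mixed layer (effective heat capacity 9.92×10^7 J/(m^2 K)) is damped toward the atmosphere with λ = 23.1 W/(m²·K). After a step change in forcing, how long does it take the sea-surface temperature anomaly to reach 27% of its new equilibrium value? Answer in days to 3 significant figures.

15.6 days

Areal heat capacity C = 9.92×10^7 J/(m^2 K) (given).
τ = C / λ = 9.92×10^7 / 23.1 = 4.29×10^6 s.
Fraction reached: 1 − e^(−t/τ) = 0.27 ⇒ t = −τ ln(1 − 0.27) = τ × 0.315.
t = 1.35×10^6 s = 15.6 days.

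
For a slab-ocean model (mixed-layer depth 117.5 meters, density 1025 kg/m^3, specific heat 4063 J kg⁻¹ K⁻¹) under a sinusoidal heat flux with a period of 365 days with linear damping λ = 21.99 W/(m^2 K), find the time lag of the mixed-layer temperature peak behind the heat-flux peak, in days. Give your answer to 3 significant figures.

Areal heat capacity C = ρ c_p D = 1025 × 4063 × 117.5 = 4.89×10^8 J/(m²·K).
ω = 2π / 3.15×10^7 s = 1.99×10^-7 s⁻¹.
Phase lag φ = arctan(Cω/λ) = arctan(97.5/21.99) = 1.35 rad.
Time lag = φ / ω = 1.35 / 1.99×10^-7 = 6.77×10^6 s = 78.4 days.

78.4 days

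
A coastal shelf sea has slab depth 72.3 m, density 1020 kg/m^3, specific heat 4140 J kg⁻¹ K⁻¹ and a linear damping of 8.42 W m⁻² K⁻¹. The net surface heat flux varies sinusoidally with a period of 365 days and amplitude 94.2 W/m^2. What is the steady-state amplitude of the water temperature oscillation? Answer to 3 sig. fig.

1.53 K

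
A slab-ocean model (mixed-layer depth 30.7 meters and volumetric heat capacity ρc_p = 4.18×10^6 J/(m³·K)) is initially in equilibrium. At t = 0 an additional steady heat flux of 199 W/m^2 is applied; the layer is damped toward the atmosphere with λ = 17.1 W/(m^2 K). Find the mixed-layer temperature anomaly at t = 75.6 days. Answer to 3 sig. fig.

6.76 K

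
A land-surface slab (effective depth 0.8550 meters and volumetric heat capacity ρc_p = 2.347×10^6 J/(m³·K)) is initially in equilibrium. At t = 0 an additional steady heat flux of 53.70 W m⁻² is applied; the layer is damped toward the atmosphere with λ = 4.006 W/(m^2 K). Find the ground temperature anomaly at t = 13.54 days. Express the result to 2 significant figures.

12 K

Areal heat capacity C = ρc_p × D = 2.347×10^6 × 0.8550 = 2.01×10^6 J/(m²·K).
τ = C / λ = 2.01×10^6 / 4.006 = 5.01×10^5 s.
Equilibrium anomaly ΔT_eq = F / λ = 53.70 / 4.006 = 13.4 K.
t = 13.54 days = 1.17×10^6 s, so t/τ = 2.34.
ΔT(t) = ΔT_eq (1 − e^(−t/τ)) = 13.4 × (1 − e^−2.34) = 12.1 K.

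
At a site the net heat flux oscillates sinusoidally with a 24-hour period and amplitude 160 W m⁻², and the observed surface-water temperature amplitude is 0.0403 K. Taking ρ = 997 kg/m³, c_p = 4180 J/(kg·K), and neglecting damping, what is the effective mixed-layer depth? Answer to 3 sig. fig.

ω = 2π / 86400 s = 7.27×10^-5 s⁻¹.
Required C = F₀ / (A ω) = 160 / (0.0403 × 7.27×10^-5) = 5.46×10^7 J/(m²·K).
D = C / (ρ c_p) = 5.46×10^7 / (997 × 4180) = 13.1 m.

13.1 m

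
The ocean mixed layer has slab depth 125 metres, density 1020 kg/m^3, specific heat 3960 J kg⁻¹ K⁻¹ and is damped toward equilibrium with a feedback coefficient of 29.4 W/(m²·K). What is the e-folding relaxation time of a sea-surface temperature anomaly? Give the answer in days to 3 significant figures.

Areal heat capacity C = ρ c_p D = 1020 × 3960 × 125 = 5.05×10^8 J/(m^2 K).
Relaxation time τ = C / λ = 5.05×10^8 / 29.4 = 1.72×10^7 s.
In days: 1.72×10^7 s / (86400 s/day) = 199 days.

199 days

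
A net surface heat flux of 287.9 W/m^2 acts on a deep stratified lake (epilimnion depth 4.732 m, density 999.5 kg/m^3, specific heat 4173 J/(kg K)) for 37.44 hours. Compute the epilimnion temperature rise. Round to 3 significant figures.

1.97 K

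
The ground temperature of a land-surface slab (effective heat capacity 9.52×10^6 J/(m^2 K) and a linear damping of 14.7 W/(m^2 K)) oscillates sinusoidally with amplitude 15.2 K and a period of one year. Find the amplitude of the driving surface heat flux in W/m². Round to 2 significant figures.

230

Areal heat capacity C = 9.52×10^6 J/(m^2 K) (given).
ω = 2π / 3.15×10^7 s = 1.99×10^-7 s⁻¹.
√((Cω)² + λ²) = √((1.90)² + 14.7²) = 14.8 W/(m²·K).
F₀ = A × √((Cω)²+λ²) = 15.2 × 14.8 = 225 W/m².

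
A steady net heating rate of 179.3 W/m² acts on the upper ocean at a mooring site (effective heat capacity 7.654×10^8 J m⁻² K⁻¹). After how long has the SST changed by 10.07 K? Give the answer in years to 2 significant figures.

Areal heat capacity C = 7.654×10^8 J m⁻² K⁻¹ (given).
Time required: Δt = C ΔT / F = 7.65×10^8 × 10.07 / 179.3 = 4.30×10^7 s.
In years: 4.30×10^7 s / (3.156×10^7 s/year) = 1.36 years.

1.4 years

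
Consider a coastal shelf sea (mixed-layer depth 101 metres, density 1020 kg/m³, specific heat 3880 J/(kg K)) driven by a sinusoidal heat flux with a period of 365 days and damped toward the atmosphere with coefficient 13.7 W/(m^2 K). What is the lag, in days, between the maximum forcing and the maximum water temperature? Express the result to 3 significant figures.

81.4 days

Areal heat capacity C = ρ c_p D = 1020 × 3880 × 101 = 4.00×10^8 J/(m²·K).
ω = 2π / 3.15×10^7 s = 1.99×10^-7 s⁻¹.
Phase lag φ = arctan(Cω/λ) = arctan(79.6/13.7) = 1.40 rad.
Time lag = φ / ω = 1.40 / 1.99×10^-7 = 7.03×10^6 s = 81.4 days.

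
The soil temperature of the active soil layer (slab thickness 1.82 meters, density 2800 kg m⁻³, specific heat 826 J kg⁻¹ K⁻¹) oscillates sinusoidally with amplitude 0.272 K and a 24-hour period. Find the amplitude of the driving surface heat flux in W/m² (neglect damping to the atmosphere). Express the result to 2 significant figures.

83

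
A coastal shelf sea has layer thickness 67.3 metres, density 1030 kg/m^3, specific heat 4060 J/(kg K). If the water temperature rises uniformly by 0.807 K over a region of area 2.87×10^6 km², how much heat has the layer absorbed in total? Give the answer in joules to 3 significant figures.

Areal heat capacity C = ρ c_p D = 1030 × 4060 × 67.3 = 2.81×10^8 J/(m²·K).
Heat per unit area: q = C ΔT = 2.81×10^8 × 0.807 = 2.27×10^8 J/m².
Total heat: Q = q × A = 2.27×10^8 × (2.87×10^6 × 10⁶ m²) = 6.52×10^20 J.

6.52×10^20 J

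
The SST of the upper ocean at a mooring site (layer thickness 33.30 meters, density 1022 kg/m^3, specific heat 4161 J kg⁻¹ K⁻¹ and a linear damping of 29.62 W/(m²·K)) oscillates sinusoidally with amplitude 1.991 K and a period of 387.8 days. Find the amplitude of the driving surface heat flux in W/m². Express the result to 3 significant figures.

Areal heat capacity C = ρ c_p D = 1022 × 4161 × 33.30 = 1.42×10^8 J m⁻² K⁻¹.
ω = 2π / 3.35×10^7 s = 1.88×10^-7 s⁻¹.
√((Cω)² + λ²) = √((26.6)² + 29.62²) = 39.8 W/(m²·K).
F₀ = A × √((Cω)²+λ²) = 1.991 × 39.8 = 79.2 W/m².

79.2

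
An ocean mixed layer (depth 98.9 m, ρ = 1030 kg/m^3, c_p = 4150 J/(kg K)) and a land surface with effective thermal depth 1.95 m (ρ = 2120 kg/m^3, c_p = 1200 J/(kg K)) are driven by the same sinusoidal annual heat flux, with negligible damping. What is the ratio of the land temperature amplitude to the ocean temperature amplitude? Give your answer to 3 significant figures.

85.2

C_ocean = 1030 × 4150 × 98.9 = 4.23×10^8 J/(m²·K).
C_land = 2120 × 1200 × 1.95 = 4.96×10^6 J/(m²·K).
Undamped amplitude ∝ 1/C, so A_land/A_ocean = C_ocean/C_land = 85.2.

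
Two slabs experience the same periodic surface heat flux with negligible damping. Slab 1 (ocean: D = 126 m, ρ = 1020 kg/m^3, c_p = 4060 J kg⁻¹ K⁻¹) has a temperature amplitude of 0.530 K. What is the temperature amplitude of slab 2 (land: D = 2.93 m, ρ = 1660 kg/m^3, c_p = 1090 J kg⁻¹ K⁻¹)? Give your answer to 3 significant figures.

52.2 K

C_ocean = 5.22×10^8 J/(m²·K); C_land = 5.30×10^6 J/(m²·K).
A ∝ 1/C ⇒ A_land = A_ocean × C_ocean/C_land = 0.530 × 98.4 = 52.2 K.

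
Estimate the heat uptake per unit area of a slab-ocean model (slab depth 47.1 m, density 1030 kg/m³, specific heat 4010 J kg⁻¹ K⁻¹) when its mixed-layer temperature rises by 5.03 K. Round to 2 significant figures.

Areal heat capacity C = ρ c_p D = 1030 × 4010 × 47.1 = 1.95×10^8 J/(m^2 K).
ΔQ = C ΔT = 1.95×10^8 × 5.03 = 9.79×10^8 J/m².

9.8×10^8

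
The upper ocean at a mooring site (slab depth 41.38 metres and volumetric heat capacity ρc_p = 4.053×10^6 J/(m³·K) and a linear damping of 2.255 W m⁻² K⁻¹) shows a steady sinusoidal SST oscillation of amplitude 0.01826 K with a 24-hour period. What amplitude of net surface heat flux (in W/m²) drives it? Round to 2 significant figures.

220

Areal heat capacity C = ρc_p × D = 4.053×10^6 × 41.38 = 1.68×10^8 J/(m²·K).
ω = 2π / 86400 s = 7.27×10^-5 s⁻¹.
√((Cω)² + λ²) = √((12200)² + 2.255²) = 12200 W/(m²·K).
F₀ = A × √((Cω)²+λ²) = 0.01826 × 12200 = 223 W/m².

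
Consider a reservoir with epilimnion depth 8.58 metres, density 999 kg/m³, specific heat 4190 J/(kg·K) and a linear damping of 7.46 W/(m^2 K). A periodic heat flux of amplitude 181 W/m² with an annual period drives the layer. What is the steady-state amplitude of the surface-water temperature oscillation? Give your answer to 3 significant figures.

17.5 K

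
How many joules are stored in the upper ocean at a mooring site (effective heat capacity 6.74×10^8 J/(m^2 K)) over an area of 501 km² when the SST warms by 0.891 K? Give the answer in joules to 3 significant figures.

3.01×10^17 J

Areal heat capacity C = 6.74×10^8 J/(m^2 K) (given).
Heat per unit area: q = C ΔT = 6.74×10^8 × 0.891 = 6.01×10^8 J/m².
Total heat: Q = q × A = 6.01×10^8 × (501 × 10⁶ m²) = 3.01×10^17 J.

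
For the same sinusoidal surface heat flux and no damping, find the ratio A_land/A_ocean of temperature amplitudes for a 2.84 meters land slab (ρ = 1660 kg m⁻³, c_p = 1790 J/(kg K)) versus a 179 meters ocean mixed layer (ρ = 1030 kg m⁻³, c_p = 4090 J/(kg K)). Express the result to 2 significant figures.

C_ocean = 1030 × 4090 × 179 = 7.54×10^8 J/(m²·K).
C_land = 1660 × 1790 × 2.84 = 8.44×10^6 J/(m²·K).
Undamped amplitude ∝ 1/C, so A_land/A_ocean = C_ocean/C_land = 89.4.

89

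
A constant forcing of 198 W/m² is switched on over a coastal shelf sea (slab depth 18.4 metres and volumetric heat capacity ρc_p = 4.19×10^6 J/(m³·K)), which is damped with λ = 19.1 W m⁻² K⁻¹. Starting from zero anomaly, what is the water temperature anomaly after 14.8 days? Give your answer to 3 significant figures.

2.81 K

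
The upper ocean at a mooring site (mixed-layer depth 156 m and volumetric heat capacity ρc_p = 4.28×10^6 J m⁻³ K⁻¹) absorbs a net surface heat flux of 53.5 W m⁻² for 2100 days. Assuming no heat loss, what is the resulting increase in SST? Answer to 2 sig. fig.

15 K

Areal heat capacity C = ρc_p × D = 4.28×10^6 × 156 = 6.68×10^8 J/(m²·K).
Net heat input Q = F Δt = 53.5 × (2100 days × 86400 s/day) = 9.71×10^9 J/m².
ΔT = Q / C = 9.71×10^9 / 6.68×10^8 = 14.5 K.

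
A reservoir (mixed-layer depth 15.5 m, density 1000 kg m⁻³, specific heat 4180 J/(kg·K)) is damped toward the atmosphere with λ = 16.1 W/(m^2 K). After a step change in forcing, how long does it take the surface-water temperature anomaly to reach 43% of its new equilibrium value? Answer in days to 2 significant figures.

26 days

Areal heat capacity C = ρ c_p D = 1000 × 4180 × 15.5 = 6.48×10^7 J/(m²·K).
τ = C / λ = 6.48×10^7 / 16.1 = 4.02×10^6 s.
Fraction reached: 1 − e^(−t/τ) = 0.43 ⇒ t = −τ ln(1 − 0.43) = τ × 0.562.
t = 2.26×10^6 s = 26.2 days.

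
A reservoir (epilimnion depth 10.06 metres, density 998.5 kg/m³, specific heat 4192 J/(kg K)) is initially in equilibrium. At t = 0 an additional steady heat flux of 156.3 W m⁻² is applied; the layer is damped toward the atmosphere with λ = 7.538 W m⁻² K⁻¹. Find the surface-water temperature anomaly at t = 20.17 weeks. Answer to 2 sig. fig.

18 K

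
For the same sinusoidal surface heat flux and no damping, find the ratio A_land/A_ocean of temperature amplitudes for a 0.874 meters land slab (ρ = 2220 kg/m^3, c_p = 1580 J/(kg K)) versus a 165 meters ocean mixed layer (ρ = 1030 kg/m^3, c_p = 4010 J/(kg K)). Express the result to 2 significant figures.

220

C_ocean = 1030 × 4010 × 165 = 6.81×10^8 J/(m²·K).
C_land = 2220 × 1580 × 0.874 = 3.07×10^6 J/(m²·K).
Undamped amplitude ∝ 1/C, so A_land/A_ocean = C_ocean/C_land = 222.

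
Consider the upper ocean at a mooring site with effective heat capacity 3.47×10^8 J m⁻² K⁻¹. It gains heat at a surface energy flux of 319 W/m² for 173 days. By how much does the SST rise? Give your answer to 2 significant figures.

14 K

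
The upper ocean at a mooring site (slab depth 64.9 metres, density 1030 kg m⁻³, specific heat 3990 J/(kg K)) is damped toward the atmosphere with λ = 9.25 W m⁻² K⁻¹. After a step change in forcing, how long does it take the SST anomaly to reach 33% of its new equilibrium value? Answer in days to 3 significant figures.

134 days

Areal heat capacity C = ρ c_p D = 1030 × 3990 × 64.9 = 2.67×10^8 J/(m²·K).
τ = C / λ = 2.67×10^8 / 9.25 = 2.88×10^7 s.
Fraction reached: 1 − e^(−t/τ) = 0.33 ⇒ t = −τ ln(1 − 0.33) = τ × 0.400.
t = 1.15×10^7 s = 134 days.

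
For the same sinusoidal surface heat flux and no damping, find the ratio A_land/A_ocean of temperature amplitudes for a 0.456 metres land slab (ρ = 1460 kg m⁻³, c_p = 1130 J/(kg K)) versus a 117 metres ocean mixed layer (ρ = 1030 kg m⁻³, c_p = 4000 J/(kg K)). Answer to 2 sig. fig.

640

C_ocean = 1030 × 4000 × 117 = 4.82×10^8 J/(m²·K).
C_land = 1460 × 1130 × 0.456 = 7.52×10^5 J/(m²·K).
Undamped amplitude ∝ 1/C, so A_land/A_ocean = C_ocean/C_land = 641.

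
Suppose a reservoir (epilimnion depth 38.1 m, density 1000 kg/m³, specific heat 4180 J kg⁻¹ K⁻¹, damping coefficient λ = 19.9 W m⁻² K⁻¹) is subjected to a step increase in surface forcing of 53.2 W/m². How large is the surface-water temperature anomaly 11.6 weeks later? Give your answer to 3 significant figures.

Areal heat capacity C = ρ c_p D = 1000 × 4180 × 38.1 = 1.59×10^8 J/(m²·K).
τ = C / λ = 1.59×10^8 / 19.9 = 8.00×10^6 s.
Equilibrium anomaly ΔT_eq = F / λ = 53.2 / 19.9 = 2.67 K.
t = 11.6 weeks = 7.02×10^6 s, so t/τ = 0.877.
ΔT(t) = ΔT_eq (1 − e^(−t/τ)) = 2.67 × (1 − e^−0.877) = 1.56 K.

1.56 K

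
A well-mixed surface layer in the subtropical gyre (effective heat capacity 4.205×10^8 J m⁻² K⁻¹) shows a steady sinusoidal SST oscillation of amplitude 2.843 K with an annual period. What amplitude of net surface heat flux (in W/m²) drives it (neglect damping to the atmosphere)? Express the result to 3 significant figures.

238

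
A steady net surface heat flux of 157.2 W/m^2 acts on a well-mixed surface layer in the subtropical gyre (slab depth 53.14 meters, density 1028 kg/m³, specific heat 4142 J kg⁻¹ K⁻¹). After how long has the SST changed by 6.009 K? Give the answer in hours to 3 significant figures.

2400 hours

Areal heat capacity C = ρ c_p D = 1028 × 4142 × 53.14 = 2.26×10^8 J/(m²·K).
Time required: Δt = C ΔT / F = 2.26×10^8 × 6.009 / 157.2 = 8.65×10^6 s.
In hours: 8.65×10^6 s / (3600 s/hour) = 2400 hours.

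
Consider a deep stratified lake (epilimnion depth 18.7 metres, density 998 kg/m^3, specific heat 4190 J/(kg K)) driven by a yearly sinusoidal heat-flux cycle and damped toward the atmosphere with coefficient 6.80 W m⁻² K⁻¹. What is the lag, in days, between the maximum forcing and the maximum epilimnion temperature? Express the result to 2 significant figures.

Areal heat capacity C = ρ c_p D = 998 × 4190 × 18.7 = 7.82×10^7 J m⁻² K⁻¹.
ω = 2π / 3.15×10^7 s = 1.99×10^-7 s⁻¹.
Phase lag φ = arctan(Cω/λ) = arctan(15.6/6.80) = 1.16 rad.
Time lag = φ / ω = 1.16 / 1.99×10^-7 = 5.82×10^6 s = 67.3 days.

67 days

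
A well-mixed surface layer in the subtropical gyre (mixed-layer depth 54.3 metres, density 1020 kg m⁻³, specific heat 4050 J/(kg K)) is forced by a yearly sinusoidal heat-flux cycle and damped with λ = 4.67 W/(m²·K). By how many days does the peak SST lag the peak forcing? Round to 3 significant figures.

85.2 days

Areal heat capacity C = ρ c_p D = 1020 × 4050 × 54.3 = 2.24×10^8 J/(m^2 K).
ω = 2π / 3.15×10^7 s = 1.99×10^-7 s⁻¹.
Phase lag φ = arctan(Cω/λ) = arctan(44.7/4.67) = 1.47 rad.
Time lag = φ / ω = 1.47 / 1.99×10^-7 = 7.36×10^6 s = 85.2 days.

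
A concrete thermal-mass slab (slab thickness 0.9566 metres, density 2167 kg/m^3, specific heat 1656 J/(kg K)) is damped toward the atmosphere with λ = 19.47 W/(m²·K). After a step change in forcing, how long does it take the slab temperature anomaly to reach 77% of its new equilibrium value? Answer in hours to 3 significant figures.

72.0 hours

Areal heat capacity C = ρ c_p D = 2167 × 1656 × 0.9566 = 3.43×10^6 J/(m^2 K).
τ = C / λ = 3.43×10^6 / 19.47 = 1.76×10^5 s.
Fraction reached: 1 − e^(−t/τ) = 0.77 ⇒ t = −τ ln(1 − 0.77) = τ × 1.47.
t = 2.59×10^5 s = 72.0 hours.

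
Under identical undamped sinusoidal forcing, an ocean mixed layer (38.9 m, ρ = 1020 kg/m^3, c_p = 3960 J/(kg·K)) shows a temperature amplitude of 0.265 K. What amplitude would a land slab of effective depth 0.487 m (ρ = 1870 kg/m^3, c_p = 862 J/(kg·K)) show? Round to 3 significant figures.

53.0 K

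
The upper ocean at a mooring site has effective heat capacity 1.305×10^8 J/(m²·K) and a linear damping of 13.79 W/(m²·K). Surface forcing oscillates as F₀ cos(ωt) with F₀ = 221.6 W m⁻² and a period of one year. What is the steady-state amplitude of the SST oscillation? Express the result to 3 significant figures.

7.53 K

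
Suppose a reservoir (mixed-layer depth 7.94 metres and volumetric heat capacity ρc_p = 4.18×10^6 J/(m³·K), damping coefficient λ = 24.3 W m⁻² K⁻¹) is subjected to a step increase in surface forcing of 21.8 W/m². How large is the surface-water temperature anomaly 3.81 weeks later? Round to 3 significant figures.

0.731 K

Areal heat capacity C = ρc_p × D = 4.18×10^6 × 7.94 = 3.32×10^7 J/(m²·K).
τ = C / λ = 3.32×10^7 / 24.3 = 1.37×10^6 s.
Equilibrium anomaly ΔT_eq = F / λ = 21.8 / 24.3 = 0.897 K.
t = 3.81 weeks = 2.30×10^6 s, so t/τ = 1.69.
ΔT(t) = ΔT_eq (1 − e^(−t/τ)) = 0.897 × (1 − e^−1.69) = 0.731 K.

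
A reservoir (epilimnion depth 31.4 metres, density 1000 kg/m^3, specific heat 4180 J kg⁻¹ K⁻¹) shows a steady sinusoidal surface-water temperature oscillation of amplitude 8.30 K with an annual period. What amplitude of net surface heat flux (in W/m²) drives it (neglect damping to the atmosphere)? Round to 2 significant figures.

Areal heat capacity C = ρ c_p D = 1000 × 4180 × 31.4 = 1.31×10^8 J m⁻² K⁻¹.
ω = 2π / 3.15×10^7 s = 1.99×10^-7 s⁻¹.
Cω = 1.31×10^8 × 1.99×10^-7 = 26.2 W/(m²·K).
F₀ = A × Cω = 8.30 × 26.2 = 217 W/m².

220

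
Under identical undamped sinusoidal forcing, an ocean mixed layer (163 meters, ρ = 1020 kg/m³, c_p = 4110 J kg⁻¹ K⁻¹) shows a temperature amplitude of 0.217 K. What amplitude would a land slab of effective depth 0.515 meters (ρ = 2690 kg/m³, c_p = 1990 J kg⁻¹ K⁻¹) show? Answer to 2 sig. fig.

54 K

C_ocean = 6.83×10^8 J/(m²·K); C_land = 2.76×10^6 J/(m²·K).
A ∝ 1/C ⇒ A_land = A_ocean × C_ocean/C_land = 0.217 × 248 = 53.8 K.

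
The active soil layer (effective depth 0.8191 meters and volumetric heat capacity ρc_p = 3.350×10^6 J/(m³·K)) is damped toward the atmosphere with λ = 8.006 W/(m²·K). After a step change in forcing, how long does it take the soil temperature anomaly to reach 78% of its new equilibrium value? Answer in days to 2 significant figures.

6.0 days

Areal heat capacity C = ρc_p × D = 3.350×10^6 × 0.8191 = 2.74×10^6 J m⁻² K⁻¹.
τ = C / λ = 2.74×10^6 / 8.006 = 3.43×10^5 s.
Fraction reached: 1 − e^(−t/τ) = 0.78 ⇒ t = −τ ln(1 − 0.78) = τ × 1.51.
t = 5.19×10^5 s = 6.01 days.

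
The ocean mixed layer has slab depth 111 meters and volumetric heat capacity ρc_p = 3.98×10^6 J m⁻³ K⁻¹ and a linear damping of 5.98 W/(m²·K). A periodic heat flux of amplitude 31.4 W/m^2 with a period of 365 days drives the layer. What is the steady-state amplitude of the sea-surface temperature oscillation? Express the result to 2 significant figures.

0.36 K

Areal heat capacity C = ρc_p × D = 3.98×10^6 × 111 = 4.42×10^8 J m⁻² K⁻¹.
Angular frequency ω = 2π / T = 2π / 3.15×10^7 s = 1.99×10^-7 s⁻¹.
√((Cω)² + λ²) = √((88.0)² + 5.98²) = 88.2 W/(m²·K).
Amplitude A = F₀ / √((Cω)²+λ²) = 31.4 / 88.2 = 0.356 K.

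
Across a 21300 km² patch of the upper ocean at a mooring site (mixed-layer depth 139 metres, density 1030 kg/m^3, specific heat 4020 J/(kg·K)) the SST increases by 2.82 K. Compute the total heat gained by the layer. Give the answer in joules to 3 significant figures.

3.46×10^19 J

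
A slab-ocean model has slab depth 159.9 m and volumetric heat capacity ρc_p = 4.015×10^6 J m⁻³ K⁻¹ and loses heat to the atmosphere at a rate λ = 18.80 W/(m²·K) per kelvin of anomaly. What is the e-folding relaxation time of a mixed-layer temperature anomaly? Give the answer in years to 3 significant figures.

1.08 years

Areal heat capacity C = ρc_p × D = 4.015×10^6 × 159.9 = 6.42×10^8 J/(m^2 K).
Relaxation time τ = C / λ = 6.42×10^8 / 18.80 = 3.41×10^7 s.
In years: 3.41×10^7 s / (3.156×10^7 s/year) = 1.08 years.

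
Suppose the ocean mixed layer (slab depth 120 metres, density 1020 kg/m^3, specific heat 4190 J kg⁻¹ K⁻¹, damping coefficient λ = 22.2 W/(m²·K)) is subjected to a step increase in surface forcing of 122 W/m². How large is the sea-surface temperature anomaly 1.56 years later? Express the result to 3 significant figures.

4.84 K

Areal heat capacity C = ρ c_p D = 1020 × 4190 × 120 = 5.13×10^8 J m⁻² K⁻¹.
τ = C / λ = 5.13×10^8 / 22.2 = 2.31×10^7 s.
Equilibrium anomaly ΔT_eq = F / λ = 122 / 22.2 = 5.50 K.
t = 1.56 years = 4.92×10^7 s, so t/τ = 2.13.
ΔT(t) = ΔT_eq (1 − e^(−t/τ)) = 5.50 × (1 − e^−2.13) = 4.84 K.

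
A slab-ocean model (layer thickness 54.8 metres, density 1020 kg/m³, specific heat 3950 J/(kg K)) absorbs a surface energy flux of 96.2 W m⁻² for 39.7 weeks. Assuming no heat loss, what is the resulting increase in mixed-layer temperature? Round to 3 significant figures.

Areal heat capacity C = ρ c_p D = 1020 × 3950 × 54.8 = 2.21×10^8 J/(m^2 K).
Net heat input Q = F Δt = 96.2 × (39.7 weeks × 6.048×10^5 s/week) = 2.31×10^9 J/m².
ΔT = Q / C = 2.31×10^9 / 2.21×10^8 = 10.5 K.

10.5 K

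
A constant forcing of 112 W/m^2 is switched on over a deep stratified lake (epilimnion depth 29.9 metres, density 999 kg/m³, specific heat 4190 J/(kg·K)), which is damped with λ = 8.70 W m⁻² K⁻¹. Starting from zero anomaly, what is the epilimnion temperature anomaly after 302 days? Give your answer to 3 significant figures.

10.8 K

Areal heat capacity C = ρ c_p D = 999 × 4190 × 29.9 = 1.25×10^8 J/(m^2 K).
τ = C / λ = 1.25×10^8 / 8.70 = 1.44×10^7 s.
Equilibrium anomaly ΔT_eq = F / λ = 112 / 8.70 = 12.9 K.
t = 302 days = 2.61×10^7 s, so t/τ = 1.81.
ΔT(t) = ΔT_eq (1 − e^(−t/τ)) = 12.9 × (1 − e^−1.81) = 10.8 K.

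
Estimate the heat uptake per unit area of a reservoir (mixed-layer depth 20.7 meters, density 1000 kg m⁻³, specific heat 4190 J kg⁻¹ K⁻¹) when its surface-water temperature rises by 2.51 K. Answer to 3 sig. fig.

Areal heat capacity C = ρ c_p D = 1000 × 4190 × 20.7 = 8.67×10^7 J m⁻² K⁻¹.
ΔQ = C ΔT = 8.67×10^7 × 2.51 = 2.18×10^8 J/m².

2.18×10^8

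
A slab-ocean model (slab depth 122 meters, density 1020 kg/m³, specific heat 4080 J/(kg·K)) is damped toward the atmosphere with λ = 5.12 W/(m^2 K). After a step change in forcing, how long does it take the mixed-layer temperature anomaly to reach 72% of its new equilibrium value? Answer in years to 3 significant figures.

4.00 years

Areal heat capacity C = ρ c_p D = 1020 × 4080 × 122 = 5.08×10^8 J/(m^2 K).
τ = C / λ = 5.08×10^8 / 5.12 = 9.92×10^7 s.
Fraction reached: 1 − e^(−t/τ) = 0.72 ⇒ t = −τ ln(1 − 0.72) = τ × 1.27.
t = 1.26×10^8 s = 4.00 years.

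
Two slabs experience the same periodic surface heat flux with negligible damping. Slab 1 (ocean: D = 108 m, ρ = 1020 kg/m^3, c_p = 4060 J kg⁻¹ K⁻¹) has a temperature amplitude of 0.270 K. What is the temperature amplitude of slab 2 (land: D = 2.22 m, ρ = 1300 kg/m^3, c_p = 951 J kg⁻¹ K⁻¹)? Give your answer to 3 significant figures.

C_ocean = 4.47×10^8 J/(m²·K); C_land = 2.74×10^6 J/(m²·K).
A ∝ 1/C ⇒ A_land = A_ocean × C_ocean/C_land = 0.270 × 163 = 44.0 K.

44.0 K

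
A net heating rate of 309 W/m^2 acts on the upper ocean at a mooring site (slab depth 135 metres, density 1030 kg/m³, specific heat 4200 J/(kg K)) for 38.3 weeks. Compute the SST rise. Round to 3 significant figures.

12.3 K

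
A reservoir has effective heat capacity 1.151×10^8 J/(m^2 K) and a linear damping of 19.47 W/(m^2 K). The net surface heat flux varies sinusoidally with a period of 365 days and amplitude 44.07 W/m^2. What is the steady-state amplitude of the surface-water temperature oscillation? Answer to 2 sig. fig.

Areal heat capacity C = 1.151×10^8 J/(m^2 K) (given).
Angular frequency ω = 2π / T = 2π / 3.15×10^7 s = 1.99×10^-7 s⁻¹.
√((Cω)² + λ²) = √((22.9)² + 19.47²) = 30.1 W/(m²·K).
Amplitude A = F₀ / √((Cω)²+λ²) = 44.07 / 30.1 = 1.46 K.

1.5 K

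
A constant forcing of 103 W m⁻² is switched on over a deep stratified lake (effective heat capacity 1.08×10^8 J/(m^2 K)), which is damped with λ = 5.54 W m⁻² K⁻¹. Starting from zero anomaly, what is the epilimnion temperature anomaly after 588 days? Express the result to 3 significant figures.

17.2 K

Areal heat capacity C = 1.08×10^8 J/(m^2 K) (given).
τ = C / λ = 1.08×10^8 / 5.54 = 1.95×10^7 s.
Equilibrium anomaly ΔT_eq = F / λ = 103 / 5.54 = 18.6 K.
t = 588 days = 5.08×10^7 s, so t/τ = 2.61.
ΔT(t) = ΔT_eq (1 − e^(−t/τ)) = 18.6 × (1 − e^−2.61) = 17.2 K.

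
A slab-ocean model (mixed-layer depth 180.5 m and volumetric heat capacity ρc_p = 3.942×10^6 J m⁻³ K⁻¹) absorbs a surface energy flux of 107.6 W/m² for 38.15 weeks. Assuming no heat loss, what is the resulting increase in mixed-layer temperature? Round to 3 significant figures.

Areal heat capacity C = ρc_p × D = 3.942×10^6 × 180.5 = 7.12×10^8 J m⁻² K⁻¹.
Net heat input Q = F Δt = 107.6 × (38.15 weeks × 6.048×10^5 s/week) = 2.48×10^9 J/m².
ΔT = Q / C = 2.48×10^9 / 7.12×10^8 = 3.49 K.

3.49 K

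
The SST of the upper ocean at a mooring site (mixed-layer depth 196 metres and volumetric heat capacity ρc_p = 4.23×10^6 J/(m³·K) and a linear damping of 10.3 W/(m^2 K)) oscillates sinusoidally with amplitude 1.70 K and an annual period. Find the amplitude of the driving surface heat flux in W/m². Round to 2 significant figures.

Areal heat capacity C = ρc_p × D = 4.23×10^6 × 196 = 8.29×10^8 J/(m^2 K).
ω = 2π / 3.15×10^7 s = 1.99×10^-7 s⁻¹.
√((Cω)² + λ²) = √((165)² + 10.3²) = 166 W/(m²·K).
F₀ = A × √((Cω)²+λ²) = 1.70 × 166 = 281 W/m².

280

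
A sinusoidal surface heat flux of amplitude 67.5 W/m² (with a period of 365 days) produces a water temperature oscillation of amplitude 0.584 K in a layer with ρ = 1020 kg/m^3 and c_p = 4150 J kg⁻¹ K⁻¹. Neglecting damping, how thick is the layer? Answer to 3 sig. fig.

ω = 2π / 3.15×10^7 s = 1.99×10^-7 s⁻¹.
Required C = F₀ / (A ω) = 67.5 / (0.584 × 1.99×10^-7) = 5.80×10^8 J/(m²·K).
D = C / (ρ c_p) = 5.80×10^8 / (1020 × 4150) = 137 m.

137 m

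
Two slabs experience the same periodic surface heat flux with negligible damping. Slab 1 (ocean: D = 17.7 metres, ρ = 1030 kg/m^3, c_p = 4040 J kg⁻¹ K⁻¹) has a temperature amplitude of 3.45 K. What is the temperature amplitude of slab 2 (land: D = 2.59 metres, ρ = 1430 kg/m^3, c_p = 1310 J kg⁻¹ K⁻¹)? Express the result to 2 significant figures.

52 K

C_ocean = 7.37×10^7 J/(m²·K); C_land = 4.85×10^6 J/(m²·K).
A ∝ 1/C ⇒ A_land = A_ocean × C_ocean/C_land = 3.45 × 15.2 = 52.4 K.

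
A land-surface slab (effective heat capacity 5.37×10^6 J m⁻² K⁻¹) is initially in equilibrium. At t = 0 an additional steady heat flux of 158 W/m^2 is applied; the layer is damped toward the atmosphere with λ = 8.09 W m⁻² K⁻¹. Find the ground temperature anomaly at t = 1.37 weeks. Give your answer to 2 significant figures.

Areal heat capacity C = 5.37×10^6 J m⁻² K⁻¹ (given).
τ = C / λ = 5.37×10^6 / 8.09 = 6.64×10^5 s.
Equilibrium anomaly ΔT_eq = F / λ = 158 / 8.09 = 19.5 K.
t = 1.37 weeks = 8.29×10^5 s, so t/τ = 1.25.
ΔT(t) = ΔT_eq (1 − e^(−t/τ)) = 19.5 × (1 − e^−1.25) = 13.9 K.

14 K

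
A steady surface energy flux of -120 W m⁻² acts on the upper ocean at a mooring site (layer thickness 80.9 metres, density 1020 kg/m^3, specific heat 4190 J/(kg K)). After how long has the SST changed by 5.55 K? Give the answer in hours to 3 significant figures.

Areal heat capacity C = ρ c_p D = 1020 × 4190 × 80.9 = 3.46×10^8 J m⁻² K⁻¹.
Time required: Δt = C ΔT / F = 3.46×10^8 × -5.55 / -120 = 1.60×10^7 s.
In hours: 1.60×10^7 s / (3600 s/hour) = 4440 hours.

4440 hours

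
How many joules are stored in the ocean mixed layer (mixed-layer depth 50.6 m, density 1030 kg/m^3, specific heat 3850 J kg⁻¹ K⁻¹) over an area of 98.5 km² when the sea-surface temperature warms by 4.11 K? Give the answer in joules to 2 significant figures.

8.1×10^16 J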